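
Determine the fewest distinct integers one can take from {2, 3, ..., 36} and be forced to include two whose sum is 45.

22

Two chosen integers sum to 45 exactly when both halves of some pair {x, 45−x} with 9 ≤ x ≤ 45−x ≤ 36 are chosen — 14 such pairs.
The remaining 7 elements (those with no distinct partner in range) can never complete a 45-sum, so the worst case takes all of them and one from each pair: 7 + 14 = 21.
Pigeonhole: the 22nd integer has to be the second member of some pair, so 21 + 1 = 22.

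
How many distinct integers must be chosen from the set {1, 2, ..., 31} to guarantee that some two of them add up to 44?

A set avoiding the sum 44 can contain at most one of each pair {x, 44−x}, plus the 13 elements whose complement lies outside the range or equal to its own complement.
The integers 1, …, 22 (22 of them) are such a set: any two sum to at least 1+2 = 3 and at most 21+22 = 43 < 44.
Any 23rd integer completes one of the 9 pairs, so 23 choices force a sum of 44.

23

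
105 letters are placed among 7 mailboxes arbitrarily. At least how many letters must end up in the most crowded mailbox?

The 7 mailboxes are the holes and the 105 letters are the pigeons.
If every mailbox held at most 14 letters, the total would be at most 7 × 14 = 98, which is less than 105.
So some mailbox holds at least ⌈105/7⌉ = 15 letters.

15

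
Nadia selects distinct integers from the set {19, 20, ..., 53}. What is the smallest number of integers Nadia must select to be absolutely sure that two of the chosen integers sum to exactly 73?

Group the elements by complementary pair {x, 73−x}: {20,53}, {21,52}, {22,51}, …, giving 17 two-element pairs and 1 integer whose partner 73−x falls outside [19,53].
Pigeonhole: treating each of those 18 groups as a pigeonhole, one can pick one integer per group — 18 integers — with no two summing to 73.
The 19th integer lands in an occupied pair, forcing a sum of 73.

19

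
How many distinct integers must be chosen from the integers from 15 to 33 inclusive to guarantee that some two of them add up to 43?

Group the elements by complementary pair {x, 43−x}: {15,28}, {16,27}, {17,26}, …, giving 7 two-element pairs and 5 integers whose partner 43−x falls outside [15,33].
By the pigeonhole principle, treating each of those 12 groups as a pigeonhole, one can pick one integer per group — 12 integers — with no two summing to 43.
The 13th integer lands in an occupied pair, forcing a sum of 43.

13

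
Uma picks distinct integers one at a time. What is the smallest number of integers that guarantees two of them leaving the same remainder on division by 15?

16

The 15 residue classes mod 15 are the pigeonholes.
With 15 integers one could put 1 in each residue class and have no class reach 2.
The 16th integer pushes some class to 2, so 15·1 + 1 = 16.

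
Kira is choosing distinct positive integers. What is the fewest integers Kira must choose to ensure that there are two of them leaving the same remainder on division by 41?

42

By pigeonhole, the 41 residue classes mod 41 are the pigeonholes.
With 41 integers one could put 1 in each residue class and have no class reach 2.
The 42nd integer pushes some class to 2, so 41·1 + 1 = 42.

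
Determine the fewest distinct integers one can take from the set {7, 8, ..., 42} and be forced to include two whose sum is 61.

A set avoiding the sum 61 can contain at most one of each pair {x, 61−x}, plus the 12 elements whose complement lies outside the range.
The integers 7, …, 30 (24 of them) are such a set: any two sum to at least 7+8 = 15 and at most 29+30 = 59 < 61.
By pigeonhole, any 25th integer completes one of the 12 pairs, so 25 choices force a sum of 61.

25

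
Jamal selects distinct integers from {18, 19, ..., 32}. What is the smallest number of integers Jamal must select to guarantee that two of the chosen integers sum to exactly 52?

10

Group the elements by complementary pair {x, 52−x}: {20,32}, {21,31}, {22,30}, …, giving 6 two-element pairs, the single value 26 (it cannot pair with itself since the integers are distinct), and 2 integers whose partner 52−x falls outside [18,32].
By pigeonhole, treating each of those 9 groups as a pigeonhole, one can pick one integer per group — 9 integers — with no two summing to 52.
The 10th integer lands in an occupied pair, forcing a sum of 52.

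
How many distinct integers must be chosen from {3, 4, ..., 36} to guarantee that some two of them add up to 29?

Two chosen integers sum to 29 exactly when both halves of some pair {x, 29−x} with 3 ≤ x ≤ 29−x ≤ 26 are chosen — 12 such pairs.
The remaining 10 elements (those with no distinct partner in range) can never complete a 29-sum, so the worst case takes all of them and one from each pair: 10 + 12 = 22.
By pigeonhole, the 23rd integer has to be the second member of some pair, so 22 + 1 = 23.

23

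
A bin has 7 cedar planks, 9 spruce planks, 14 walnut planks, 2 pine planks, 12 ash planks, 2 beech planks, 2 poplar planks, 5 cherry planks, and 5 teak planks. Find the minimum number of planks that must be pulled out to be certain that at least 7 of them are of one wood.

Pigeonhole: the 9 woods are the holes; the planks drawn are the pigeons.
To avoid 7 of any one wood, the worst case takes at most 6 of each wood, or every plank of a wood that has fewer than 6.
That gives 6 + 6 + 6 + 2 + 6 + 2 + 2 + 5 + 5 = 40 planks with no wood reaching 7.
The next plank forces some wood to 7, so 40 + 1 = 41.

41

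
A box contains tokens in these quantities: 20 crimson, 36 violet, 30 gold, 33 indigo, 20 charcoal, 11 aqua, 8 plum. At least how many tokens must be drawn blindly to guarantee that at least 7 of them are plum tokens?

In the worst case for collecting plum tokens, every non-plum token comes out first.
There are 20 + 36 + 30 + 33 + 20 + 11 = 150 non-plum tokens altogether.
After those, each further token must be plum, so 150 + 7 = 157 draws guarantee 7 plum tokens.

157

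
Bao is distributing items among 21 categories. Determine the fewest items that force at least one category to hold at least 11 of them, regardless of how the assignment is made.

With 210 items one could put exactly 10 in each of the 21 categories, and no category would reach 11.
By pigeonhole, one more item must land in a category that already has 10, giving it 11.
So 21 × 10 + 1 = 211 items are required.

211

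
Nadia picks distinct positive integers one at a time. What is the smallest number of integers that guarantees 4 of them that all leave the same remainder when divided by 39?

By pigeonhole, the 39 residue classes mod 39 are the pigeonholes.
With 117 integers one could put 3 in each residue class and have no class reach 4.
The 118th integer pushes some class to 4, so 39·3 + 1 = 118.

118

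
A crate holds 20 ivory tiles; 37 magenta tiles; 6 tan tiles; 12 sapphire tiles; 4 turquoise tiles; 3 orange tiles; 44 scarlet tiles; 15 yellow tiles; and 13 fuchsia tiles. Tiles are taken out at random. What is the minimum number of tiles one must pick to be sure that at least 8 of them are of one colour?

Put each drawn tile into a box by colour. The largest draw with every box below 8 takes min(count, 7) from each colour; colours with fewer than 7 contribute all they have.
Σ min(cᵢ, 7) = 7 + 7 + 6 + 7 + 4 + 3 + 7 + 7 + 7 = 55.
Draw number 55 + 1 = 56 must push one box to 8.

56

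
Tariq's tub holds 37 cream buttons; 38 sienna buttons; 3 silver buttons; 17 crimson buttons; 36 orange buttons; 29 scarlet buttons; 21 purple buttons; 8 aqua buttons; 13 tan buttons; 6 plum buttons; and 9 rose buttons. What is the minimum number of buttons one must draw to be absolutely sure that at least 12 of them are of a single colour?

The 11 colours are the holes; the buttons drawn are the pigeons.
To avoid 12 of any one colour, the worst case takes at most 11 of each colour, or every button of a colour that has fewer than 11.
That gives 11 + 11 + 3 + 11 + 11 + 11 + 11 + 8 + 11 + 6 + 9 = 103 buttons with no colour reaching 12.
The next button forces some colour to 12, so 103 + 1 = 104.

104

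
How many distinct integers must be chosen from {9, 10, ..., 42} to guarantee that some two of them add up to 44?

22

A set avoiding the sum 44 can contain at most one of each pair {x, 44−x}, plus the 8 elements whose complement lies outside the range or equal to its own complement.
The integers 22, …, 42 (21 of them) are such a set: any two sum to at least 22+23 = 45 > 44.
Any 22nd integer completes one of the 13 pairs, so 22 choices force a sum of 44.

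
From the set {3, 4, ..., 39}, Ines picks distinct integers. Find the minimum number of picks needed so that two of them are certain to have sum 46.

22

A set avoiding the sum 46 can contain at most one of each pair {x, 46−x}, plus the 5 elements whose complement lies outside the range or equal to its own complement.
The integers 3, …, 23 (21 of them) are such a set: any two sum to at least 3+4 = 7 and at most 22+23 = 45 < 46.
Any 22nd integer completes one of the 16 pairs, so 22 choices force a sum of 46.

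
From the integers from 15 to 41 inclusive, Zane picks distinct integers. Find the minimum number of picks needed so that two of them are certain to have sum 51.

17

A set avoiding the sum 51 can contain at most one of each pair {x, 51−x}, plus the 5 elements whose complement lies outside the range.
The integers 26, …, 41 (16 of them) are such a set: any two sum to at least 26+27 = 53 > 51.
Any 17th integer completes one of the 11 pairs, so 17 choices force a sum of 51.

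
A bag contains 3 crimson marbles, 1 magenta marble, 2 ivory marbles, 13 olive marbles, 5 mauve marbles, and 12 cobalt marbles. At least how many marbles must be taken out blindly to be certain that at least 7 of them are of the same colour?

By the pigeonhole principle, the 6 colours are the holes; the marbles drawn are the pigeons.
To avoid 7 of any one colour, the worst case takes at most 6 of each colour, or every marble of a colour that has fewer than 6.
That gives 3 + 1 + 2 + 6 + 5 + 6 = 23 marbles with no colour reaching 7.
The next marble forces some colour to 7, so 23 + 1 = 24.

24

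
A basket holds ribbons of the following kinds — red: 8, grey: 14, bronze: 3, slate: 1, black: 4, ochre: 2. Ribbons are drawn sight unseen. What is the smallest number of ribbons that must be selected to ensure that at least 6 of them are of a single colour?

An adversary could hand out at most 5 ribbons per colour (4 colours run out sooner): 5 + 5 + 3 + 1 + 4 + 2 = 20 ribbons and still no colour has 6.
One more ribbon lands in a colour already at 5, so 21 draws are enough and 20 are not.

21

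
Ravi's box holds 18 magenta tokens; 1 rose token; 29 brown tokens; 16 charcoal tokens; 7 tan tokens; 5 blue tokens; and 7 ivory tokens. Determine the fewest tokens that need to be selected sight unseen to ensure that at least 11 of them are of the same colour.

The 7 colours are the holes; the tokens drawn are the pigeons.
To avoid 11 of any one colour, the worst case takes at most 10 of each colour, or every token of a colour that has fewer than 10.
That gives 10 + 1 + 10 + 10 + 7 + 5 + 7 = 50 tokens with no colour reaching 11.
The next token forces some colour to 11, so 50 + 1 = 51.

51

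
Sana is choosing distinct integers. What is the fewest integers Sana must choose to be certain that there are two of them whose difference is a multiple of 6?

7

Integers whose pairwise differences are multiples of 6 are exactly those sharing a remainder mod 6. By pigeonhole, the 6 residue classes mod 6 are the pigeonholes.
With 6 integers one could put 1 in each residue class and have no class reach 2.
The 7th integer pushes some class to 2, so 6·1 + 1 = 7.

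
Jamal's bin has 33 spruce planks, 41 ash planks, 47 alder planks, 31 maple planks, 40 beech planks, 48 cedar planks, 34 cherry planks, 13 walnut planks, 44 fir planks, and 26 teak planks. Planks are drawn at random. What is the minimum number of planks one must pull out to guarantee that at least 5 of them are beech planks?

322

In the worst case for collecting beech planks, every non-beech plank comes out first.
There are 33 + 41 + 47 + 31 + 48 + 34 + 13 + 44 + 26 = 317 non-beech planks altogether.
After those, each further plank must be beech, so 317 + 5 = 322 draws guarantee 5 beech planks.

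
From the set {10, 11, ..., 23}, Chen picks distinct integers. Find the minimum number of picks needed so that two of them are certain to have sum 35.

Two chosen integers sum to 35 exactly when both halves of some pair {x, 35−x} with 12 ≤ x ≤ 35−x ≤ 23 are chosen — 6 such pairs.
The remaining 2 elements (those with no distinct partner in range) can never complete a 35-sum, so the worst case takes all of them and one from each pair: 2 + 6 = 8.
The 9th integer has to be the second member of some pair, so 8 + 1 = 9.

9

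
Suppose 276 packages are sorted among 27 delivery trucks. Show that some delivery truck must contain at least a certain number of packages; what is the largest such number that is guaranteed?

11

The 27 delivery trucks are the holes and the 276 packages are the pigeons.
If every delivery truck held at most 10 packages, the total would be at most 27 × 10 = 270, which is less than 276.
So some delivery truck holds at least ⌈276/27⌉ = 11 packages.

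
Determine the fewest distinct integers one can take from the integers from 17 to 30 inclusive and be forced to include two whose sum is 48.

9

A set avoiding the sum 48 can contain at most one of each pair {x, 48−x}, plus the 2 elements whose complement lies outside the range or equal to its own complement.
The integers 17, …, 24 (8 of them) are such a set: any two sum to at least 17+18 = 35 and at most 23+24 = 47 < 48.
Pigeonhole: any 9th integer completes one of the 6 pairs, so 9 choices force a sum of 48.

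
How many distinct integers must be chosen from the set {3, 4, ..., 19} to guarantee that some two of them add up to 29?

13

A set avoiding the sum 29 can contain at most one of each pair {x, 29−x}, plus the 7 elements whose complement lies outside the range.
The integers 3, …, 14 (12 of them) are such a set: any two sum to at least 3+4 = 7 and at most 13+14 = 27 < 29.
Any 13th integer completes one of the 5 pairs, so 13 choices force a sum of 29.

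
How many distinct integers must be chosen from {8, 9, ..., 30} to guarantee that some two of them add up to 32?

16

A set avoiding the sum 32 can contain at most one of each pair {x, 32−x}, plus the 7 elements whose complement lies outside the range or equal to its own complement.
The integers 16, …, 30 (15 of them) are such a set: any two sum to at least 16+17 = 33 > 32.
By the pigeonhole principle, any 16th integer completes one of the 8 pairs, so 16 choices force a sum of 32.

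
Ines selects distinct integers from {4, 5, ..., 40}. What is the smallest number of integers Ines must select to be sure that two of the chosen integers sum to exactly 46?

21

Group the elements by complementary pair {x, 46−x}: {6,40}, {7,39}, {8,38}, …, giving 17 two-element pairs, the single value 23 (it cannot pair with itself since the integers are distinct), and 2 integers whose partner 46−x falls outside [4,40].
Pigeonhole: treating each of those 20 groups as a pigeonhole, one can pick one integer per group — 20 integers — with no two summing to 46.
The 21st integer lands in an occupied pair, forcing a sum of 46.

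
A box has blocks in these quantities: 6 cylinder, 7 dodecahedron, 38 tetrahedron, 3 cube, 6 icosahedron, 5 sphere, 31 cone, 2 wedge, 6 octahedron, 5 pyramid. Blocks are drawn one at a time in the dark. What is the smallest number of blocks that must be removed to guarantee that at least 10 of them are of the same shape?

59

By pigeonhole, the 10 shapes are the holes; the blocks drawn are the pigeons.
To avoid 10 of any one shape, the worst case takes at most 9 of each shape, or every block of a shape that has fewer than 9.
That gives 6 + 7 + 9 + 3 + 6 + 5 + 9 + 2 + 6 + 5 = 58 blocks with no shape reaching 10.
The next block forces some shape to 10, so 58 + 1 = 59.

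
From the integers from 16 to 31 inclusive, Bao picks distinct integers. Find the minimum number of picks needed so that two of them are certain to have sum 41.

Group the elements by complementary pair {x, 41−x}: {16,25}, {17,24}, {18,23}, …, giving 5 two-element pairs and 6 integers whose partner 41−x falls outside [16,31].
By pigeonhole, treating each of those 11 groups as a pigeonhole, one can pick one integer per group — 11 integers — with no two summing to 41.
The 12th integer lands in an occupied pair, forcing a sum of 41.

12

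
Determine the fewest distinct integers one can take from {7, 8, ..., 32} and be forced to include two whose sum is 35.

A set avoiding the sum 35 can contain at most one of each pair {x, 35−x}, plus the 4 elements whose complement lies outside the range.
The integers 18, …, 32 (15 of them) are such a set: any two sum to at least 18+19 = 37 > 35.
By the pigeonhole principle, any 16th integer completes one of the 11 pairs, so 16 choices force a sum of 35.

16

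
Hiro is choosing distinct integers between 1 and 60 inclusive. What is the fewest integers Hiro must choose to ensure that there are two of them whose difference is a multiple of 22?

23

Integers whose pairwise differences are multiples of 22 are exactly those sharing a remainder mod 22. The 22 residue classes mod 22 are the pigeonholes.
With 22 integers one could put 1 in each residue class and have no class reach 2.
The 23rd integer pushes some class to 2, so 22·1 + 1 = 23.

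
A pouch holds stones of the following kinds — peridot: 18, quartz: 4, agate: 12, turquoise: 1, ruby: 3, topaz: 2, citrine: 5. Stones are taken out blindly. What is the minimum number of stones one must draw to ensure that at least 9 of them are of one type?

The 7 types are the holes; the stones drawn are the pigeons.
To avoid 9 of any one type, the worst case takes at most 8 of each type, or every stone of a type that has fewer than 8.
That gives 8 + 4 + 8 + 1 + 3 + 2 + 5 = 31 stones with no type reaching 9.
The next stone forces some type to 9, so 31 + 1 = 32.

32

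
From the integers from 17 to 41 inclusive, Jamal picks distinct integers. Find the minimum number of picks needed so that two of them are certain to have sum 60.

15

A set avoiding the sum 60 can contain at most one of each pair {x, 60−x}, plus the 3 elements whose complement lies outside the range or equal to its own complement.
The integers 17, …, 30 (14 of them) are such a set: any two sum to at least 17+18 = 35 and at most 29+30 = 59 < 60.
Any 15th integer completes one of the 11 pairs, so 15 choices force a sum of 60.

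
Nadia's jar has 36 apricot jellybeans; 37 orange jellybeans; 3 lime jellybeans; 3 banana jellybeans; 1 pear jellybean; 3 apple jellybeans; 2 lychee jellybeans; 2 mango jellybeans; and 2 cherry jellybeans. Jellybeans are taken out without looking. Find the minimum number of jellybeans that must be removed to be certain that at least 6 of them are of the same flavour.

27

By the pigeonhole principle, put each drawn jellybean into a box by flavour. The largest draw with every box below 6 takes min(count, 5) from each flavour; flavours with fewer than 5 contribute all they have.
Σ min(cᵢ, 5) = 5 + 5 + 3 + 3 + 1 + 3 + 2 + 2 + 2 = 26.
Draw number 26 + 1 = 27 must push one box to 6.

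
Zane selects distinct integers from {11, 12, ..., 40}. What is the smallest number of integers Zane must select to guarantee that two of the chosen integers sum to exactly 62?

A set avoiding the sum 62 can contain at most one of each pair {x, 62−x}, plus the 12 elements whose complement lies outside the range or equal to its own complement.
The integers 11, …, 31 (21 of them) are such a set: any two sum to at least 11+12 = 23 and at most 30+31 = 61 < 62.
By pigeonhole, any 22nd integer completes one of the 9 pairs, so 22 choices force a sum of 62.

22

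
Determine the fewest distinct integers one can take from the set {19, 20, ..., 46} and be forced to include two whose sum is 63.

A set avoiding the sum 63 can contain at most one of each pair {x, 63−x}, plus the 2 elements whose complement lies outside the range.
The integers 32, …, 46 (15 of them) are such a set: any two sum to at least 32+33 = 65 > 63.
Any 16th integer completes one of the 13 pairs, so 16 choices force a sum of 63.

16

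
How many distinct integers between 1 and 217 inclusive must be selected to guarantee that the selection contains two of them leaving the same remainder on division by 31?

The 31 residue classes mod 31 are the pigeonholes.
With 31 integers one could put 1 in each residue class and have no class reach 2.
The 32nd integer pushes some class to 2, so 31·1 + 1 = 32.

32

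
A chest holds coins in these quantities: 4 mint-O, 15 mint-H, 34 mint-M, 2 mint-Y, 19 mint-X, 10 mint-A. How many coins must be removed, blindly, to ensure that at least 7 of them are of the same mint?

31

An adversary could hand out at most 6 coins per mint (mint-O, mint-Y run out sooner): 4 + 6 + 6 + 2 + 6 + 6 = 30 coins and still no mint has 7.
One more coin lands in a mint already at 6, so 31 draws are enough and 30 are not.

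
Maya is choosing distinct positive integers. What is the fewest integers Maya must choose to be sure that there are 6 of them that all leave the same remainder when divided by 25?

By pigeonhole, the 25 residue classes mod 25 are the pigeonholes.
With 125 integers one could put 5 in each residue class and have no class reach 6.
The 126th integer pushes some class to 6, so 25·5 + 1 = 126.

126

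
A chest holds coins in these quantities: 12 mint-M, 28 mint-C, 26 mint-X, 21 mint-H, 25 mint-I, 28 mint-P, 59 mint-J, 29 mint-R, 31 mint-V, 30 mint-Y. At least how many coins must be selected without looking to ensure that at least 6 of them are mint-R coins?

266

In the worst case for collecting mint-R coins, every non-mint-R coin comes out first.
There are 12 + 28 + 26 + 21 + 25 + 28 + 59 + 31 + 30 = 260 non-mint-R coins altogether.
After those, each further coin must be mint-R, so 260 + 6 = 266 draws guarantee 6 mint-R coins.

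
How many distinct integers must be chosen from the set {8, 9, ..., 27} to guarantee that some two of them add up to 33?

12

Group the elements by complementary pair {x, 33−x}: {8,25}, {9,24}, {10,23}, …, giving 9 two-element pairs and 2 integers whose partner 33−x falls outside [8,27].
Treating each of those 11 groups as a pigeonhole, one can pick one integer per group — 11 integers — with no two summing to 33.
The 12th integer lands in an occupied pair, forcing a sum of 33.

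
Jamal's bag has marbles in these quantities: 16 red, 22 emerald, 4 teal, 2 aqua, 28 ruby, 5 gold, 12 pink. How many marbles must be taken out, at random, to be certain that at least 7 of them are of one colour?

36

An adversary could hand out at most 6 marbles per colour (teal, aqua, gold run out sooner): 6 + 6 + 4 + 2 + 6 + 5 + 6 = 35 marbles and still no colour has 7.
One more marble lands in a colour already at 6, so 36 draws are enough and 35 are not.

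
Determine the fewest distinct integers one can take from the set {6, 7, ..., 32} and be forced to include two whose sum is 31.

Group the elements by complementary pair {x, 31−x}: {6,25}, {7,24}, {8,23}, …, giving 10 two-element pairs and 7 integers whose partner 31−x falls outside [6,32].
By pigeonhole, treating each of those 17 groups as a pigeonhole, one can pick one integer per group — 17 integers — with no two summing to 31.
The 18th integer lands in an occupied pair, forcing a sum of 31.

18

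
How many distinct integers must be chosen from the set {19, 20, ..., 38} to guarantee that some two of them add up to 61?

13

Group the elements by complementary pair {x, 61−x}: {23,38}, {24,37}, {25,36}, …, giving 8 two-element pairs and 4 integers whose partner 61−x falls outside [19,38].
By the pigeonhole principle, treating each of those 12 groups as a pigeonhole, one can pick one integer per group — 12 integers — with no two summing to 61.
The 13th integer lands in an occupied pair, forcing a sum of 61.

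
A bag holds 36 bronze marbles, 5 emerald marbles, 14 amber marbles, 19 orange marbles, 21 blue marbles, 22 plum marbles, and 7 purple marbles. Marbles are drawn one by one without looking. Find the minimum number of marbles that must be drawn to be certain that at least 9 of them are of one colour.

Pigeonhole: put each drawn marble into a box by colour. The largest draw with every box below 9 takes min(count, 8) from each colour; colours with fewer than 8 contribute all they have.
Σ min(cᵢ, 8) = 8 + 5 + 8 + 8 + 8 + 8 + 7 = 52.
Draw number 52 + 1 = 53 must push one box to 9.

53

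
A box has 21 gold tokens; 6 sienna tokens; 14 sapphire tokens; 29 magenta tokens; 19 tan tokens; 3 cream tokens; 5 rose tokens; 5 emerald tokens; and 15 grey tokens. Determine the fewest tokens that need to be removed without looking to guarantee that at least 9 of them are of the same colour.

60

An adversary could hand out at most 8 tokens per colour (4 colours run out sooner): 8 + 6 + 8 + 8 + 8 + 3 + 5 + 5 + 8 = 59 tokens and still no colour has 9.
One more token lands in a colour already at 8, so 60 draws are enough and 59 are not.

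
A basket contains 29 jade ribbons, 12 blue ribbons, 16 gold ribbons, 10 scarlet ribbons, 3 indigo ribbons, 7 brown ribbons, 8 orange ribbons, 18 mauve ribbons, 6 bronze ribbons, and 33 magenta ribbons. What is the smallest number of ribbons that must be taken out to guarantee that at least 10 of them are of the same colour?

Pigeonhole: put each drawn ribbon into a box by colour. The largest draw with every box below 10 takes min(count, 9) from each colour; colours with fewer than 9 contribute all they have.
Σ min(cᵢ, 9) = 9 + 9 + 9 + 9 + 3 + 7 + 8 + 9 + 6 + 9 = 78.
Draw number 78 + 1 = 79 must push one box to 10.

79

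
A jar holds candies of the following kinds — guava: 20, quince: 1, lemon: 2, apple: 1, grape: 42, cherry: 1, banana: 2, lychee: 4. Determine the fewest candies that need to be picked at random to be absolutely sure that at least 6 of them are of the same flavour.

Put each drawn candy into a box by flavour. The largest draw with every box below 6 takes min(count, 5) from each flavour; flavours with fewer than 5 contribute all they have.
Σ min(cᵢ, 5) = 5 + 1 + 2 + 1 + 5 + 1 + 2 + 4 = 21.
Draw number 21 + 1 = 22 must push one box to 6.

22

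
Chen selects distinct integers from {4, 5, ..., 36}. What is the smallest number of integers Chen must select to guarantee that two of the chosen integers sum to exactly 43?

A set avoiding the sum 43 can contain at most one of each pair {x, 43−x}, plus the 3 elements whose complement lies outside the range.
The integers 4, …, 21 (18 of them) are such a set: any two sum to at least 4+5 = 9 and at most 20+21 = 41 < 43.
Any 19th integer completes one of the 15 pairs, so 19 choices force a sum of 43.

19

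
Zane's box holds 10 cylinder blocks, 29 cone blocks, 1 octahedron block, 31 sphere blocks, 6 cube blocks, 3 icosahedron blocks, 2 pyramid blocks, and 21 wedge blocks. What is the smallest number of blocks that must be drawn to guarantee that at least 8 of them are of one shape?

41

Put each drawn block into a box by shape. The largest draw with every box below 8 takes min(count, 7) from each shape; shapes with fewer than 7 contribute all they have.
Σ min(cᵢ, 7) = 7 + 7 + 1 + 7 + 6 + 3 + 2 + 7 = 40.
Draw number 40 + 1 = 41 must push one box to 8.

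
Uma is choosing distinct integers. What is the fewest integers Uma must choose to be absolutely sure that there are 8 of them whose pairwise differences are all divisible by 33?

232

Integers whose pairwise differences are multiples of 33 are exactly those sharing a remainder mod 33. The 33 residue classes mod 33 are the pigeonholes.
With 231 integers one could put 7 in each residue class and have no class reach 8.
The 232nd integer pushes some class to 8, so 33·7 + 1 = 232.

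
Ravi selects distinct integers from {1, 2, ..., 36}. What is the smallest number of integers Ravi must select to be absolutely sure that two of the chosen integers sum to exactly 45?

23

Two chosen integers sum to 45 exactly when both halves of some pair {x, 45−x} with 9 ≤ x ≤ 45−x ≤ 36 are chosen — 14 such pairs.
The remaining 8 elements (those with no distinct partner in range) can never complete a 45-sum, so the worst case takes all of them and one from each pair: 8 + 14 = 22.
The 23rd integer has to be the second member of some pair, so 22 + 1 = 23.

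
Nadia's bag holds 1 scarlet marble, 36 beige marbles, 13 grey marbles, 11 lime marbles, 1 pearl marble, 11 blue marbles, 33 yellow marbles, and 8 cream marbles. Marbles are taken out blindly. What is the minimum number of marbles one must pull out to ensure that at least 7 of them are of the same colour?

An adversary could hand out at most 6 marbles per colour (scarlet, pearl run out sooner): 1 + 6 + 6 + 6 + 1 + 6 + 6 + 6 = 38 marbles and still no colour has 7.
One more marble lands in a colour already at 6, so 39 draws are enough and 38 are not.

39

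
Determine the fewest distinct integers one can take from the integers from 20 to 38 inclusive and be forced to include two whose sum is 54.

13

Two chosen integers sum to 54 exactly when both halves of some pair {x, 54−x} with 20 ≤ x ≤ 54−x ≤ 34 are chosen — 7 such pairs.
The remaining 5 elements (those with no distinct partner in range) can never complete a 54-sum, so the worst case takes all of them and one from each pair: 5 + 7 = 12.
The 13th integer has to be the second member of some pair, so 12 + 1 = 13.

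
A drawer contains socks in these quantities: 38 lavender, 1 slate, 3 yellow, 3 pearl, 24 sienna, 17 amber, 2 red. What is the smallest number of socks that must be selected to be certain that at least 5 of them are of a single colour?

22

By the pigeonhole principle, the 7 colours are the holes; the socks drawn are the pigeons.
To avoid 5 of any one colour, the worst case takes at most 4 of each colour, or every sock of a colour that has fewer than 4.
That gives 4 + 1 + 3 + 3 + 4 + 4 + 2 = 21 socks with no colour reaching 5.
The next sock forces some colour to 5, so 21 + 1 = 22.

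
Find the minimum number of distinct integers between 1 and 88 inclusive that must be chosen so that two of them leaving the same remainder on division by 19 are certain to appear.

The 19 residue classes mod 19 are the pigeonholes.
With 19 integers one could put 1 in each residue class and have no class reach 2.
The 20th integer pushes some class to 2, so 19·1 + 1 = 20.

20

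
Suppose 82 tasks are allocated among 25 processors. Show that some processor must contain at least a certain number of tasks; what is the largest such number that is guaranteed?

By pigeonhole, the 25 processors are the holes and the 82 tasks are the pigeons.
If every processor held at most 3 tasks, the total would be at most 25 × 3 = 75, which is less than 82.
So some processor holds at least ⌈82/25⌉ = 4 tasks.

4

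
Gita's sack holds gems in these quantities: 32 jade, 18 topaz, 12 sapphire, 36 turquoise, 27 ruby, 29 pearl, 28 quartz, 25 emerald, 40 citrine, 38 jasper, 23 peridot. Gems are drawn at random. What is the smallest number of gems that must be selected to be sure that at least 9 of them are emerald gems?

292

In the worst case for collecting emerald gems, every non-emerald gem comes out first.
There are 32 + 18 + 12 + 36 + 27 + 29 + 28 + 40 + 38 + 23 = 283 non-emerald gems altogether.
After those, each further gem must be emerald, so 283 + 9 = 292 draws guarantee 9 emerald gems.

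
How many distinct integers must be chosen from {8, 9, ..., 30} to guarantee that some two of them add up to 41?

14

A set avoiding the sum 41 can contain at most one of each pair {x, 41−x}, plus the 3 elements whose complement lies outside the range.
The integers 8, …, 20 (13 of them) are such a set: any two sum to at least 8+9 = 17 and at most 19+20 = 39 < 41.
Pigeonhole: any 14th integer completes one of the 10 pairs, so 14 choices force a sum of 41.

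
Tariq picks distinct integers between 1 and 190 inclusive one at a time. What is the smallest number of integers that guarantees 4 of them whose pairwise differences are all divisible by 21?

Integers whose pairwise differences are multiples of 21 are exactly those sharing a remainder mod 21. The 21 residue classes mod 21 are the pigeonholes.
With 63 integers one could put 3 in each residue class and have no class reach 4.
The 64th integer pushes some class to 4, so 21·3 + 1 = 64.

64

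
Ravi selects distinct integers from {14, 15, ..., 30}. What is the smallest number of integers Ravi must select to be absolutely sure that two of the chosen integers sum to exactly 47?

11

Group the elements by complementary pair {x, 47−x}: {17,30}, {18,29}, {19,28}, …, giving 7 two-element pairs and 3 integers whose partner 47−x falls outside [14,30].
Treating each of those 10 groups as a pigeonhole, one can pick one integer per group — 10 integers — with no two summing to 47.
The 11th integer lands in an occupied pair, forcing a sum of 47.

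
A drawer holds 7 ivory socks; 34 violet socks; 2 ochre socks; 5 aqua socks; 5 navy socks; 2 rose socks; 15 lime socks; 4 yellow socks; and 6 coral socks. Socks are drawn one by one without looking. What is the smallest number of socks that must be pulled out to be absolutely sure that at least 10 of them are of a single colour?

Pigeonhole: put each drawn sock into a box by colour. The largest draw with every box below 10 takes min(count, 9) from each colour; colours with fewer than 9 contribute all they have.
Σ min(cᵢ, 9) = 7 + 9 + 2 + 5 + 5 + 2 + 9 + 4 + 6 = 49.
Draw number 49 + 1 = 50 must push one box to 10.

50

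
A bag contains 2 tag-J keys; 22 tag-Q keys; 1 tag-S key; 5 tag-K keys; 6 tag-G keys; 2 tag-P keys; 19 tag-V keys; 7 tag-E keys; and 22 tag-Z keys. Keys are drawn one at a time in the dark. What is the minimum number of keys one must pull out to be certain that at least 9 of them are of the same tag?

48

An adversary could hand out at most 8 keys per tag (6 tags run out sooner): 2 + 8 + 1 + 5 + 6 + 2 + 8 + 7 + 8 = 47 keys and still no tag has 9.
Pigeonhole: one more key lands in a tag already at 8, so 48 draws are enough and 47 are not.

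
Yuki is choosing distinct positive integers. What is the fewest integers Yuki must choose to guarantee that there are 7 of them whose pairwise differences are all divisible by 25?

151

Integers whose pairwise differences are multiples of 25 are exactly those sharing a remainder mod 25. By the pigeonhole principle, the 25 residue classes mod 25 are the pigeonholes.
With 150 integers one could put 6 in each residue class and have no class reach 7.
The 151st integer pushes some class to 7, so 25·6 + 1 = 151.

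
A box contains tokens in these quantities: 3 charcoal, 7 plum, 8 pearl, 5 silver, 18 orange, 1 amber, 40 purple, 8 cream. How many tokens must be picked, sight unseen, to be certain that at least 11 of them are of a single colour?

53

By pigeonhole, the 8 colours are the holes; the tokens drawn are the pigeons.
To avoid 11 of any one colour, the worst case takes at most 10 of each colour, or every token of a colour that has fewer than 10.
That gives 3 + 7 + 8 + 5 + 10 + 1 + 10 + 8 = 52 tokens with no colour reaching 11.
The next token forces some colour to 11, so 52 + 1 = 53.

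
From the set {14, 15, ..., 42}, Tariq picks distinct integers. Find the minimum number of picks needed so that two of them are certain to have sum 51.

18

A set avoiding the sum 51 can contain at most one of each pair {x, 51−x}, plus the 5 elements whose complement lies outside the range.
The integers 26, …, 42 (17 of them) are such a set: any two sum to at least 26+27 = 53 > 51.
By pigeonhole, any 18th integer completes one of the 12 pairs, so 18 choices force a sum of 51.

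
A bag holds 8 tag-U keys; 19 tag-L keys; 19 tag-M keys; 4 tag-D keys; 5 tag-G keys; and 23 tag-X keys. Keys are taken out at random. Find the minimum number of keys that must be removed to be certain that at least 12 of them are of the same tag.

51

Put each drawn key into a box by tag. The largest draw with every box below 12 takes min(count, 11) from each tag; tags with fewer than 11 contribute all they have.
Σ min(cᵢ, 11) = 8 + 11 + 11 + 4 + 5 + 11 = 50.
Draw number 50 + 1 = 51 must push one box to 12.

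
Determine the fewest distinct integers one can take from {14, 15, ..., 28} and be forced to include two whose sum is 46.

Group the elements by complementary pair {x, 46−x}: {18,28}, {19,27}, {20,26}, …, giving 5 two-element pairs, the single value 23 (it cannot pair with itself since the integers are distinct), and 4 integers whose partner 46−x falls outside [14,28].
By pigeonhole, treating each of those 10 groups as a pigeonhole, one can pick one integer per group — 10 integers — with no two summing to 46.
The 11th integer lands in an occupied pair, forcing a sum of 46.

11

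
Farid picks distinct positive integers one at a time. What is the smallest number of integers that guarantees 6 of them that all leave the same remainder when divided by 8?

41

The 8 residue classes mod 8 are the pigeonholes.
With 40 integers one could put 5 in each residue class and have no class reach 6.
The 41st integer pushes some class to 6, so 8·5 + 1 = 41.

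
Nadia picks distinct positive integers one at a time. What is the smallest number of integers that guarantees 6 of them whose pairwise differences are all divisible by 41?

Integers whose pairwise differences are multiples of 41 are exactly those sharing a remainder mod 41. The 41 residue classes mod 41 are the pigeonholes.
With 205 integers one could put 5 in each residue class and have no class reach 6.
The 206th integer pushes some class to 6, so 41·5 + 1 = 206.

206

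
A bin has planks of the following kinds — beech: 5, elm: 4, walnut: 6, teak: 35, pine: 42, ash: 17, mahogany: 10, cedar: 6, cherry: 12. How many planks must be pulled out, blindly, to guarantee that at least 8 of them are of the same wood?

By pigeonhole, put each drawn plank into a box by wood. The largest draw with every box below 8 takes min(count, 7) from each wood; woods with fewer than 7 contribute all they have.
Σ min(cᵢ, 7) = 5 + 4 + 6 + 7 + 7 + 7 + 7 + 6 + 7 = 56.
Draw number 56 + 1 = 57 must push one box to 8.

57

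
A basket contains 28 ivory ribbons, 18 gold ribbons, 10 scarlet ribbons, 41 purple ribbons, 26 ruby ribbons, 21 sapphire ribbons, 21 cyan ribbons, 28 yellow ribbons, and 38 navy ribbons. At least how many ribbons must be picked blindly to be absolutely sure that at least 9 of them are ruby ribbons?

In the worst case for collecting ruby ribbons, every non-ruby ribbon comes out first.
There are 28 + 18 + 10 + 41 + 21 + 21 + 28 + 38 = 205 non-ruby ribbons altogether.
After those, each further ribbon must be ruby, so 205 + 9 = 214 draws guarantee 9 ruby ribbons.

214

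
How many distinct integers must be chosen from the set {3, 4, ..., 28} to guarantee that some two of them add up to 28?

Two chosen integers sum to 28 exactly when both halves of some pair {x, 28−x} with 3 ≤ x ≤ 28−x ≤ 25 are chosen — 11 such pairs.
The remaining 4 elements (those with no distinct partner in range) can never complete a 28-sum, so the worst case takes all of them and one from each pair: 4 + 11 = 15.
The 16th integer has to be the second member of some pair, so 15 + 1 = 16.

16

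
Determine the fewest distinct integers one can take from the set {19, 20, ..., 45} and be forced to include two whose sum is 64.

Group the elements by complementary pair {x, 64−x}: {19,45}, {20,44}, {21,43}, …, giving 13 two-element pairs and the single value 32 (it cannot pair with itself since the integers are distinct).
Pigeonhole: treating each of those 14 groups as a pigeonhole, one can pick one integer per group — 14 integers — with no two summing to 64.
The 15th integer lands in an occupied pair, forcing a sum of 64.

15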